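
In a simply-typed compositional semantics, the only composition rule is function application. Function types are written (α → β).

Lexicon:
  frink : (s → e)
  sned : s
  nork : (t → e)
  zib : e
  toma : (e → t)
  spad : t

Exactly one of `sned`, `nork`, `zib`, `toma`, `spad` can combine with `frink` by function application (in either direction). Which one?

sned — combines: frink : (s → e) takes sned : s as argument, giving e.
nork : (t → e) — neither side's domain matches the other.
zib : e — neither side's domain matches the other.
toma : (e → t) — neither side's domain matches the other.
spad : t — neither side's domain matches the other.

sned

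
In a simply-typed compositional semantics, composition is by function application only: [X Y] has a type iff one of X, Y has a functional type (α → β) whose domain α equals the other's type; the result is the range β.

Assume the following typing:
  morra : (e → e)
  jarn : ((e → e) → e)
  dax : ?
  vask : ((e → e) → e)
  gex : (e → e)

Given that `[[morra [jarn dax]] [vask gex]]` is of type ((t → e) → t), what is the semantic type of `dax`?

(((e → e) → e) → ((e → e) → (e → ((t → e) → t))))

For [[morra [jarn dax]] [vask gex]] to have type ((t → e) → t) with [vask gex] of type e, [morra [jarn dax]] must be the function: [morra [jarn dax]] : (e → ((t → e) → t)).
For [morra [jarn dax]] to have type (e → ((t → e) → t)) with morra of type (e → e), [jarn dax] must be the function: [jarn dax] : ((e → e) → (e → ((t → e) → t))).
For [jarn dax] to have type ((e → e) → (e → ((t → e) → t))) with jarn of type ((e → e) → e), dax must be the function: dax : (((e → e) → e) → ((e → e) → (e → ((t → e) → t)))).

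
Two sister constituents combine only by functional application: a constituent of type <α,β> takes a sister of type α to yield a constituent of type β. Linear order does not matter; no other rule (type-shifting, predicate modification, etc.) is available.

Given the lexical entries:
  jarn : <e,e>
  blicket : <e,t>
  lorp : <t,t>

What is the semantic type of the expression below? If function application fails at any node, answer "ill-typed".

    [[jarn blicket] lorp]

ill-typed

[jarn blicket]: <e,e> with <e,t> — neither is a function whose domain matches the other; composition fails here.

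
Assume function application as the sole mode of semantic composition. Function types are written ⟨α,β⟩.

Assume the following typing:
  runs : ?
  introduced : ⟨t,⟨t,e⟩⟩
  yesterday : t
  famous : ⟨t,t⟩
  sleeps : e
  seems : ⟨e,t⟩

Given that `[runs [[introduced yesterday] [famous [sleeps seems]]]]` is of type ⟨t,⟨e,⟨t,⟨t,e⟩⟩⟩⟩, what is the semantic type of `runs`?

[runs [[introduced yesterday] [famous [sleeps seems]]]] is required to be ⟨t,⟨e,⟨t,⟨t,e⟩⟩⟩⟩. [[introduced yesterday] [famous [sleeps seems]]] : e cannot yield ⟨t,⟨e,⟨t,⟨t,e⟩⟩⟩⟩ as functor, so runs : ⟨e,⟨t,⟨e,⟨t,⟨t,e⟩⟩⟩⟩⟩.

⟨e,⟨t,⟨e,⟨t,⟨t,e⟩⟩⟩⟩⟩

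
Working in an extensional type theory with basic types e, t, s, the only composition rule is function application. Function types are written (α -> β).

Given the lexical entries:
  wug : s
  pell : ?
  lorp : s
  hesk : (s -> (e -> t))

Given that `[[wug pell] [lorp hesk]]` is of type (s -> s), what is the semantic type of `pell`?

(s -> ((e -> t) -> (s -> s)))

For [[wug pell] [lorp hesk]] to have type (s -> s) with [lorp hesk] of type (e -> t), [wug pell] must be the function: [wug pell] : ((e -> t) -> (s -> s)).
For [wug pell] to have type ((e -> t) -> (s -> s)) with wug of type s, pell must be the function: pell : (s -> ((e -> t) -> (s -> s))).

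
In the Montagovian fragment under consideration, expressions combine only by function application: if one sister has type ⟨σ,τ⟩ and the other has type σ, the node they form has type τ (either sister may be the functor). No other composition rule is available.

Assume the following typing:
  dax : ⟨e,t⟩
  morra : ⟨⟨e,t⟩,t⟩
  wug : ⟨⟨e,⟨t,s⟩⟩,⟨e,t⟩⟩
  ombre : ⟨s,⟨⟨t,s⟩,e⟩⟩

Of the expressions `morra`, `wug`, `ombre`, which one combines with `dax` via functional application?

morra — combines: morra : ⟨⟨e,t⟩,t⟩ takes dax : ⟨e,t⟩ as argument, giving t.
wug : ⟨⟨e,⟨t,s⟩⟩,⟨e,t⟩⟩ — neither side's domain matches the other.
ombre : ⟨s,⟨⟨t,s⟩,e⟩⟩ — neither side's domain matches the other.

morra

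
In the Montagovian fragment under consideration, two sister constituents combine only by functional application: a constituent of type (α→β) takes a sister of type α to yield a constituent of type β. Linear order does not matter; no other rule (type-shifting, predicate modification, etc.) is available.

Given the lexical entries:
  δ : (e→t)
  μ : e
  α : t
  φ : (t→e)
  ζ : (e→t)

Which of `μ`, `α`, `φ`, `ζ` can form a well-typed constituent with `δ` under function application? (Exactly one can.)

μ

μ — combines: δ : (e→t) takes μ : e as argument, giving t.
α : t — neither side's domain matches the other.
φ : (t→e) — neither side's domain matches the other.
ζ : (e→t) — neither side's domain matches the other.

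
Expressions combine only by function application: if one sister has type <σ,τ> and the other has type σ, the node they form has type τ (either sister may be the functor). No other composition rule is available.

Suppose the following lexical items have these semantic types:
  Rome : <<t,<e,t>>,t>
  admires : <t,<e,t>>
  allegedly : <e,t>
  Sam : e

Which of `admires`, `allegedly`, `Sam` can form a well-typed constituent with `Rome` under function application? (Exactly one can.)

admires

admires — combines: Rome : <<t,<e,t>>,t> takes admires : <t,<e,t>> as argument, giving t.
allegedly : <e,t> — no; Rome wants <t,<e,t>>, and allegedly wants e.
Sam : e — no; Rome wants <t,<e,t>>, and Sam wants nothing (atomic).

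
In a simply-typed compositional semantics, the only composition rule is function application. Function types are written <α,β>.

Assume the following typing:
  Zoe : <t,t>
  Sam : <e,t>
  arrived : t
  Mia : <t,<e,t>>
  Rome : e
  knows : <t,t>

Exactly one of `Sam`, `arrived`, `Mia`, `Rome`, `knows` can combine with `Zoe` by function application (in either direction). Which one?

arrived

Sam : <e,t> — neither side's domain matches the other.
arrived — combines: Zoe : <t,t> takes arrived : t as argument, giving t.
Mia : <t,<e,t>> — neither side's domain matches the other.
Rome : e — neither side's domain matches the other.
knows : <t,t> — neither side's domain matches the other.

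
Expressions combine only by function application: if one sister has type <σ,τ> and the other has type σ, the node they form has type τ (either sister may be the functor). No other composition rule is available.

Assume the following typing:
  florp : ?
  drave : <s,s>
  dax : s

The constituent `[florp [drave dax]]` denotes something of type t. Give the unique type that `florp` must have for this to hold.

<s,t>

For [florp [drave dax]] to have type t with [drave dax] of type s, florp must be the function: florp : <s,t>.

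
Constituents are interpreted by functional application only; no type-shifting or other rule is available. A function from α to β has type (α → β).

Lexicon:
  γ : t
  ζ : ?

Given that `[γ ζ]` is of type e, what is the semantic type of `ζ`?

[γ ζ] is required to be e. γ : t cannot yield e as functor, so ζ : (t → e).

(t → e)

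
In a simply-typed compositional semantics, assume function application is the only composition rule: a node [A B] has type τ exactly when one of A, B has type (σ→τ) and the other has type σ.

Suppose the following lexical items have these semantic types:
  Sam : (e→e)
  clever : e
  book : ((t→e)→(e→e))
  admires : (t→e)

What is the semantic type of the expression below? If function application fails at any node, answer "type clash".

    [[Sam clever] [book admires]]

[Sam clever]: functor Sam : (e→e), argument clever : e; result e.
[book admires]: functor book : ((t→e)→(e→e)), argument admires : (t→e); result (e→e).
[[Sam clever] [book admires]]: functor [book admires] : (e→e), argument [Sam clever] : e; result e.

e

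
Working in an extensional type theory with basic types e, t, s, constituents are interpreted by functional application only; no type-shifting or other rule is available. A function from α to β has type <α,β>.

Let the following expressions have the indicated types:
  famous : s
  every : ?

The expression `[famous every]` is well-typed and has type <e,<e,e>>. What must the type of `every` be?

[famous every] must have type <e,<e,e>>. The sister famous has type s; that is not a function onto <e,<e,e>>, so every must be the functor, of type <s,<e,<e,e>>>.

<s,<e,<e,e>>>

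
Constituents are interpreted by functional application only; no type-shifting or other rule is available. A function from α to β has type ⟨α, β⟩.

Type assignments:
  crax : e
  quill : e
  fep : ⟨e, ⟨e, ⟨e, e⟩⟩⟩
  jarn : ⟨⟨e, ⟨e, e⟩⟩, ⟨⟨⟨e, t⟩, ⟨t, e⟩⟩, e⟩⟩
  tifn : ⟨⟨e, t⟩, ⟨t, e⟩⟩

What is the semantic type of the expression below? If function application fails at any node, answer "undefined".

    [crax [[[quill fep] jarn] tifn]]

[quill fep]: ⟨e, ⟨e, ⟨e, e⟩⟩⟩ applied to e yields ⟨e, ⟨e, e⟩⟩.
[[quill fep] jarn]: ⟨⟨e, ⟨e, e⟩⟩, ⟨⟨⟨e, t⟩, ⟨t, e⟩⟩, e⟩⟩ applied to ⟨e, ⟨e, e⟩⟩ yields ⟨⟨⟨e, t⟩, ⟨t, e⟩⟩, e⟩.
[[[quill fep] jarn] tifn]: ⟨⟨⟨e, t⟩, ⟨t, e⟩⟩, e⟩ applied to ⟨⟨e, t⟩, ⟨t, e⟩⟩ yields e.
At [crax [[[quill fep] jarn] tifn]]: neither e nor e can take the other as argument; the node is ill-typed.

undefined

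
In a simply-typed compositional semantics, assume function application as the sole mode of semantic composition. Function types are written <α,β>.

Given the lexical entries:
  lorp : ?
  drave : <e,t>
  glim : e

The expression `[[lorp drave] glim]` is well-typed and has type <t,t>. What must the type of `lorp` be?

At [[lorp drave] glim] (required: <t,t>): glim is e, which is not a function with range <t,t>; hence [lorp drave] is the functor — type <e,<t,t>>.
At [lorp drave] (required: <e,<t,t>>): drave is <e,t>, which is not a function with range <e,<t,t>>; hence lorp is the functor — type <<e,t>,<e,<t,t>>>.

<<e,t>,<e,<t,t>>>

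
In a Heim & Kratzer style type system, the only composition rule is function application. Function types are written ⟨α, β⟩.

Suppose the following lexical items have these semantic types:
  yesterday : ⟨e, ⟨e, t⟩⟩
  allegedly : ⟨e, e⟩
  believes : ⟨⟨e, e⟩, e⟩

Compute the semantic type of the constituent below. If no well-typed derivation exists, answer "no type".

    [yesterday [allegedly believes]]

[allegedly believes]: ⟨⟨e, e⟩, e⟩ applied to ⟨e, e⟩ yields e.
[yesterday [allegedly believes]]: ⟨e, ⟨e, t⟩⟩ applied to e yields ⟨e, t⟩.

⟨e, t⟩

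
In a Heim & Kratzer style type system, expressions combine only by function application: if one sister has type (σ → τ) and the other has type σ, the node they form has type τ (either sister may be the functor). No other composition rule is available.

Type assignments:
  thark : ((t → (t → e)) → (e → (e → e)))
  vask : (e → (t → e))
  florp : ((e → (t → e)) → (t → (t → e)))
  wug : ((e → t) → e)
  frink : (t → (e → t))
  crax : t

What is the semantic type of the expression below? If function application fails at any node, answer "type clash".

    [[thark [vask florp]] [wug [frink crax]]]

[vask florp]: functor florp : ((e → (t → e)) → (t → (t → e))), argument vask : (e → (t → e)); result (t → (t → e)).
[thark [vask florp]]: functor thark : ((t → (t → e)) → (e → (e → e))), argument [vask florp] : (t → (t → e)); result (e → (e → e)).
[frink crax]: functor frink : (t → (e → t)), argument crax : t; result (e → t).
[wug [frink crax]]: functor wug : ((e → t) → e), argument [frink crax] : (e → t); result e.
[[thark [vask florp]] [wug [frink crax]]]: functor [thark [vask florp]] : (e → (e → e)), argument [wug [frink crax]] : e; result (e → e).

(e → e)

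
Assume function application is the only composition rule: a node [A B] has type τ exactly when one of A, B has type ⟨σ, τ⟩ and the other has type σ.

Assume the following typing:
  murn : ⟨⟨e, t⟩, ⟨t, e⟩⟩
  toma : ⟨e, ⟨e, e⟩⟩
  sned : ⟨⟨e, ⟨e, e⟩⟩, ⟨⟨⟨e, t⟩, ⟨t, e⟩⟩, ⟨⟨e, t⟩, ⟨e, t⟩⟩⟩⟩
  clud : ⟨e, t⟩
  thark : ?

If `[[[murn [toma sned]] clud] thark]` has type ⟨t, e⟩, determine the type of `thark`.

[[[murn [toma sned]] clud] thark] must have type ⟨t, e⟩. The sister [[murn [toma sned]] clud] has type ⟨e, t⟩; that is not a function onto ⟨t, e⟩, so thark must be the functor, of type ⟨⟨e, t⟩, ⟨t, e⟩⟩.

⟨⟨e, t⟩, ⟨t, e⟩⟩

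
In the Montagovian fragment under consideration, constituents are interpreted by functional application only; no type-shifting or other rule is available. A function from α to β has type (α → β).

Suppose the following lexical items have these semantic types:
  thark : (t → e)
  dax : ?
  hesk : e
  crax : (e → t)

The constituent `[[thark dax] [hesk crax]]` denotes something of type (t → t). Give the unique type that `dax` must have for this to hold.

[[thark dax] [hesk crax]] must have type (t → t). The sister [hesk crax] has type t; that is not a function onto (t → t), so [thark dax] must be the functor, of type (t → (t → t)).
[thark dax] must have type (t → (t → t)). The sister thark has type (t → e); that is not a function onto (t → (t → t)), so dax must be the functor, of type ((t → e) → (t → (t → t))).

((t → e) → (t → (t → t)))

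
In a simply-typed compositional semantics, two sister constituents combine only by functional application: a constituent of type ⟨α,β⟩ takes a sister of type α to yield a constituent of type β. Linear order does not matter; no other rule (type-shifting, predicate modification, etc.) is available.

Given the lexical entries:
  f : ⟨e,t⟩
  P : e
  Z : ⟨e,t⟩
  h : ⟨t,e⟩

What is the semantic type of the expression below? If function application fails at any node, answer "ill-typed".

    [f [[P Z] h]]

At [P Z], Z : ⟨e,t⟩ takes P : e, giving t.
At [[P Z] h], h : ⟨t,e⟩ takes [P Z] : t, giving e.
At [f [[P Z] h]], f : ⟨e,t⟩ takes [[P Z] h] : e, giving t.

t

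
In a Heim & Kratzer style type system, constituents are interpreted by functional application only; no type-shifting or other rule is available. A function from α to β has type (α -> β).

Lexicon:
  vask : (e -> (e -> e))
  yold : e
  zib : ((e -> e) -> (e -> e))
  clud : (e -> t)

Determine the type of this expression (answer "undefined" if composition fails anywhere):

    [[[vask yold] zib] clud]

undefined

[vask yold]: vask is (e -> (e -> e)), yold is e; result (e -> e).
[[vask yold] zib]: zib is ((e -> e) -> (e -> e)), [vask yold] is (e -> e); result (e -> e).
At [[[vask yold] zib] clud]: neither (e -> e) nor (e -> t) can take the other as argument; the node is ill-typed.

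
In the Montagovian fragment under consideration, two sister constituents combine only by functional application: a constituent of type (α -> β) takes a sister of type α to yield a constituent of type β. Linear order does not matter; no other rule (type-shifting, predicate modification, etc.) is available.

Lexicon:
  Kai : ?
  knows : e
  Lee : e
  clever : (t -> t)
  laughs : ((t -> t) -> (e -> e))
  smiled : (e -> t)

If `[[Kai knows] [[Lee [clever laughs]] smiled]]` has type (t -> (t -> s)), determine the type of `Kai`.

At [[Kai knows] [[Lee [clever laughs]] smiled]] (required: (t -> (t -> s))): [[Lee [clever laughs]] smiled] is t, which is not a function with range (t -> (t -> s)); hence [Kai knows] is the functor — type (t -> (t -> (t -> s))).
At [Kai knows] (required: (t -> (t -> (t -> s)))): knows is e, which is not a function with range (t -> (t -> (t -> s))); hence Kai is the functor — type (e -> (t -> (t -> (t -> s)))).

(e -> (t -> (t -> (t -> s))))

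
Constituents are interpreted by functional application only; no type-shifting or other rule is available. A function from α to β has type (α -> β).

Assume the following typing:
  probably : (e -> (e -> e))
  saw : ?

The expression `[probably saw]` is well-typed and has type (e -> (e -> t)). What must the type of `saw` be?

((e -> (e -> e)) -> (e -> (e -> t)))

At [probably saw] (required: (e -> (e -> t))): probably is (e -> (e -> e)), which is not a function with range (e -> (e -> t)); hence saw is the functor — type ((e -> (e -> e)) -> (e -> (e -> t))).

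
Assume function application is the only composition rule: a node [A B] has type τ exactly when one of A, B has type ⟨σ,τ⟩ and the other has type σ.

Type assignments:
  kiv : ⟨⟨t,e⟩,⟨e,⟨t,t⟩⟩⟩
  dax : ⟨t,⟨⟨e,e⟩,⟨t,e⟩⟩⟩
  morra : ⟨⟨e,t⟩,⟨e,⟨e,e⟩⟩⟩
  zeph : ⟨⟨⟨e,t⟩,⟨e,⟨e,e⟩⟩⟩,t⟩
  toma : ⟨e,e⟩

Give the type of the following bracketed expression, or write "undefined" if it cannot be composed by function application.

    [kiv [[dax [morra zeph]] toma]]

⟨e,⟨t,t⟩⟩

[morra zeph]: zeph is ⟨⟨⟨e,t⟩,⟨e,⟨e,e⟩⟩⟩,t⟩, morra is ⟨⟨e,t⟩,⟨e,⟨e,e⟩⟩⟩; result t.
[dax [morra zeph]]: dax is ⟨t,⟨⟨e,e⟩,⟨t,e⟩⟩⟩, [morra zeph] is t; result ⟨⟨e,e⟩,⟨t,e⟩⟩.
[[dax [morra zeph]] toma]: [dax [morra zeph]] is ⟨⟨e,e⟩,⟨t,e⟩⟩, toma is ⟨e,e⟩; result ⟨t,e⟩.
[kiv [[dax [morra zeph]] toma]]: kiv is ⟨⟨t,e⟩,⟨e,⟨t,t⟩⟩⟩, [[dax [morra zeph]] toma] is ⟨t,e⟩; result ⟨e,⟨t,t⟩⟩.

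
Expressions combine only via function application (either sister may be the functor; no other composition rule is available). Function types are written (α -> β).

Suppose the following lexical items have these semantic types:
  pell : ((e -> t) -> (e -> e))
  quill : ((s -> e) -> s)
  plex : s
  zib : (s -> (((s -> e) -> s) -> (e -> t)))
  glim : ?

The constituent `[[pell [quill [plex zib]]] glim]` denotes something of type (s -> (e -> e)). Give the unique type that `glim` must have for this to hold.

[[pell [quill [plex zib]]] glim] must have type (s -> (e -> e)). The sister [pell [quill [plex zib]]] has type (e -> e); that is not a function onto (s -> (e -> e)), so glim must be the functor, of type ((e -> e) -> (s -> (e -> e))).

((e -> e) -> (s -> (e -> e)))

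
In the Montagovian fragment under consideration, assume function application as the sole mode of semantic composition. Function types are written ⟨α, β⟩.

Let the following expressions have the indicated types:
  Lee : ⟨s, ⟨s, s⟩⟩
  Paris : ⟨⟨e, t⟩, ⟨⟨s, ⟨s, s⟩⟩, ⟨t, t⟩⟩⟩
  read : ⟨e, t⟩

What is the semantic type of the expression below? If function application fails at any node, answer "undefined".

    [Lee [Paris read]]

⟨t, t⟩

[Paris read]: functor Paris : ⟨⟨e, t⟩, ⟨⟨s, ⟨s, s⟩⟩, ⟨t, t⟩⟩⟩, argument read : ⟨e, t⟩; result ⟨⟨s, ⟨s, s⟩⟩, ⟨t, t⟩⟩.
[Lee [Paris read]]: functor [Paris read] : ⟨⟨s, ⟨s, s⟩⟩, ⟨t, t⟩⟩, argument Lee : ⟨s, ⟨s, s⟩⟩; result ⟨t, t⟩.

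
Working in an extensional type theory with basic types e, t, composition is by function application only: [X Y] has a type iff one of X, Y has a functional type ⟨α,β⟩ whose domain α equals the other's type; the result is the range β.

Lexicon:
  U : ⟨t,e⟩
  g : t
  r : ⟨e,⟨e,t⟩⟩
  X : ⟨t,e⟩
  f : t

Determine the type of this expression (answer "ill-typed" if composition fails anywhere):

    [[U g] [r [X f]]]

t

[U g]: functor U : ⟨t,e⟩, argument g : t; result e.
[X f]: functor X : ⟨t,e⟩, argument f : t; result e.
[r [X f]]: functor r : ⟨e,⟨e,t⟩⟩, argument [X f] : e; result ⟨e,t⟩.
[[U g] [r [X f]]]: functor [r [X f]] : ⟨e,t⟩, argument [U g] : e; result t.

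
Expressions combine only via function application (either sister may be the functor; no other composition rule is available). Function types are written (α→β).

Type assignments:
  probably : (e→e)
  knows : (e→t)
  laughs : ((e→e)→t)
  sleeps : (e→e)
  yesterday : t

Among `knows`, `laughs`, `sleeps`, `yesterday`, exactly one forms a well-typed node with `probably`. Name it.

knows : (e→t) — probably needs e; knows needs e; neither fits.
laughs — combines: laughs : ((e→e)→t) takes probably : (e→e) as argument, giving t.
sleeps : (e→e) — probably needs e; sleeps needs e; neither fits.
yesterday : t — probably needs e; yesterday needs nothing (atomic); neither fits.

laughs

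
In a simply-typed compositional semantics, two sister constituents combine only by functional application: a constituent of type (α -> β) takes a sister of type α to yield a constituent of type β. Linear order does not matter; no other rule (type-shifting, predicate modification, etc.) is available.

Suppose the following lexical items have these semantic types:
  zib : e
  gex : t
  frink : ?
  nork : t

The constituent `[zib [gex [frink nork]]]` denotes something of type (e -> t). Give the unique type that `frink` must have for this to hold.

(t -> (t -> (e -> (e -> t))))

[zib [gex [frink nork]]] must have type (e -> t). The sister zib has type e; that is not a function onto (e -> t), so [gex [frink nork]] must be the functor, of type (e -> (e -> t)).
[gex [frink nork]] must have type (e -> (e -> t)). The sister gex has type t; that is not a function onto (e -> (e -> t)), so [frink nork] must be the functor, of type (t -> (e -> (e -> t))).
[frink nork] must have type (t -> (e -> (e -> t))). The sister nork has type t; that is not a function onto (t -> (e -> (e -> t))), so frink must be the functor, of type (t -> (t -> (e -> (e -> t)))).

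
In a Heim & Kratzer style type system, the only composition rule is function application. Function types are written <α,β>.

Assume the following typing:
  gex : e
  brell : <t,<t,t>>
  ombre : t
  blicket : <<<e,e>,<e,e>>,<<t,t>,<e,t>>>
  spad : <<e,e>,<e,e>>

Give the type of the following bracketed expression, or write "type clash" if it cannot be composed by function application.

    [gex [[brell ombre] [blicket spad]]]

[brell ombre]: functor brell : <t,<t,t>>, argument ombre : t; result <t,t>.
[blicket spad]: functor blicket : <<<e,e>,<e,e>>,<<t,t>,<e,t>>>, argument spad : <<e,e>,<e,e>>; result <<t,t>,<e,t>>.
[[brell ombre] [blicket spad]]: functor [blicket spad] : <<t,t>,<e,t>>, argument [brell ombre] : <t,t>; result <e,t>.
[gex [[brell ombre] [blicket spad]]]: functor [[brell ombre] [blicket spad]] : <e,t>, argument gex : e; result t.

t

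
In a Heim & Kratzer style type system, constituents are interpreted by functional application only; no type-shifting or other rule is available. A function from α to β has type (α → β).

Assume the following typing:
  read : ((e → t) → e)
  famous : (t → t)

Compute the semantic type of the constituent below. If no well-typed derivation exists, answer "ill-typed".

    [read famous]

[read famous]: ((e → t) → e) with (t → t) — neither is a function whose domain matches the other; composition fails here.

ill-typed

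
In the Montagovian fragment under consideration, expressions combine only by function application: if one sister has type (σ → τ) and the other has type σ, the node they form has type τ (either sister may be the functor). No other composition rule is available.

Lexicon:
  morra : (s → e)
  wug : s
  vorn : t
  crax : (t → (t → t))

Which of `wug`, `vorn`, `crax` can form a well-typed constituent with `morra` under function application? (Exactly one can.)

wug

wug — combines: morra : (s → e) takes wug : s as argument, giving e.
vorn : t — no; morra wants s, and vorn wants nothing (atomic).
crax : (t → (t → t)) — no; morra wants s, and crax wants t.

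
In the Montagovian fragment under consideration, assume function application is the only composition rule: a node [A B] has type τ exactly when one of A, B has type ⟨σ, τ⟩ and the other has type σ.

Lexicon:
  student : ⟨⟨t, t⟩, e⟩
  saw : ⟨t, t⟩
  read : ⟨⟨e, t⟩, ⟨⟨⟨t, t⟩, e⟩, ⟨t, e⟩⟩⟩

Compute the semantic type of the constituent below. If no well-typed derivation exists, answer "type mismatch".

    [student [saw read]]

[saw read]: ⟨t, t⟩ with ⟨⟨e, t⟩, ⟨⟨⟨t, t⟩, e⟩, ⟨t, e⟩⟩⟩ — neither is a function whose domain matches the other; composition fails here.

type mismatch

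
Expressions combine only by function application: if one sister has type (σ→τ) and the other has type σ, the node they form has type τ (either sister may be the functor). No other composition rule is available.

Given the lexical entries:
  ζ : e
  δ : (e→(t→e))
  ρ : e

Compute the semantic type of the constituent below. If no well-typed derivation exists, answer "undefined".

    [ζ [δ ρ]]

undefined

[δ ρ] — δ of type (e→(t→e)) combines with ρ of type e: type (t→e).
[ζ [δ ρ]]: e and (t→e) cannot combine by function application — type clash.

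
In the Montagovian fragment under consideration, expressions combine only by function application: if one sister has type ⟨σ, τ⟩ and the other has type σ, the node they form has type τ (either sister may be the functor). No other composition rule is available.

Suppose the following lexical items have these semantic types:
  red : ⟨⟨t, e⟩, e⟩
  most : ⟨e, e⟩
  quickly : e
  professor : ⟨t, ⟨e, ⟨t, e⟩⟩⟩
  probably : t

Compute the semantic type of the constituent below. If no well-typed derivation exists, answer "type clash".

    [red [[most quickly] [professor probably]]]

[most quickly]: functor most : ⟨e, e⟩, argument quickly : e; result e.
[professor probably]: functor professor : ⟨t, ⟨e, ⟨t, e⟩⟩⟩, argument probably : t; result ⟨e, ⟨t, e⟩⟩.
[[most quickly] [professor probably]]: functor [professor probably] : ⟨e, ⟨t, e⟩⟩, argument [most quickly] : e; result ⟨t, e⟩.
[red [[most quickly] [professor probably]]]: functor red : ⟨⟨t, e⟩, e⟩, argument [[most quickly] [professor probably]] : ⟨t, e⟩; result e.

e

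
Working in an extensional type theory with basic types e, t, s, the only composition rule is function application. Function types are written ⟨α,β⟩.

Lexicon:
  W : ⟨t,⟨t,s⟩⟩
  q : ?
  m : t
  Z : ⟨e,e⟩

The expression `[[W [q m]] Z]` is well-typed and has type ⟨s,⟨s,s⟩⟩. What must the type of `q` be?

[[W [q m]] Z] must have type ⟨s,⟨s,s⟩⟩. The sister Z has type ⟨e,e⟩; that is not a function onto ⟨s,⟨s,s⟩⟩, so [W [q m]] must be the functor, of type ⟨⟨e,e⟩,⟨s,⟨s,s⟩⟩⟩.
[W [q m]] must have type ⟨⟨e,e⟩,⟨s,⟨s,s⟩⟩⟩. The sister W has type ⟨t,⟨t,s⟩⟩; that is not a function onto ⟨⟨e,e⟩,⟨s,⟨s,s⟩⟩⟩, so [q m] must be the functor, of type ⟨⟨t,⟨t,s⟩⟩,⟨⟨e,e⟩,⟨s,⟨s,s⟩⟩⟩⟩.
[q m] must have type ⟨⟨t,⟨t,s⟩⟩,⟨⟨e,e⟩,⟨s,⟨s,s⟩⟩⟩⟩. The sister m has type t; that is not a function onto ⟨⟨t,⟨t,s⟩⟩,⟨⟨e,e⟩,⟨s,⟨s,s⟩⟩⟩⟩, so q must be the functor, of type ⟨t,⟨⟨t,⟨t,s⟩⟩,⟨⟨e,e⟩,⟨s,⟨s,s⟩⟩⟩⟩⟩.

⟨t,⟨⟨t,⟨t,s⟩⟩,⟨⟨e,e⟩,⟨s,⟨s,s⟩⟩⟩⟩⟩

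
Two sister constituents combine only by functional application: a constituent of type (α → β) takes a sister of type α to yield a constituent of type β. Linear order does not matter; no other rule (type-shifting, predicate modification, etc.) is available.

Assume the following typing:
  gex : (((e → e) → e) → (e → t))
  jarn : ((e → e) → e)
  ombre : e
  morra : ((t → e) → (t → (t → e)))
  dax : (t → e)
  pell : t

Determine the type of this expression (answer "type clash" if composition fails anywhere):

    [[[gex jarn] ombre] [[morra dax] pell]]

e

[gex jarn] — gex of type (((e → e) → e) → (e → t)) combines with jarn of type ((e → e) → e): type (e → t).
[[gex jarn] ombre] — [gex jarn] of type (e → t) combines with ombre of type e: type t.
[morra dax] — morra of type ((t → e) → (t → (t → e))) combines with dax of type (t → e): type (t → (t → e)).
[[morra dax] pell] — [morra dax] of type (t → (t → e)) combines with pell of type t: type (t → e).
[[[gex jarn] ombre] [[morra dax] pell]] — [[morra dax] pell] of type (t → e) combines with [[gex jarn] ombre] of type t: type e.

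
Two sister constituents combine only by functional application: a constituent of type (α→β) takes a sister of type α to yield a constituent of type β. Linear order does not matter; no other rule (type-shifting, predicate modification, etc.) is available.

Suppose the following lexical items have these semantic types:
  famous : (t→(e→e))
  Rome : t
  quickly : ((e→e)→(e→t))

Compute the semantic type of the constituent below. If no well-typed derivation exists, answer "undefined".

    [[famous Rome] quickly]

[famous Rome]: (t→(e→e)) applied to t yields (e→e).
[[famous Rome] quickly]: ((e→e)→(e→t)) applied to (e→e) yields (e→t).

(e→t)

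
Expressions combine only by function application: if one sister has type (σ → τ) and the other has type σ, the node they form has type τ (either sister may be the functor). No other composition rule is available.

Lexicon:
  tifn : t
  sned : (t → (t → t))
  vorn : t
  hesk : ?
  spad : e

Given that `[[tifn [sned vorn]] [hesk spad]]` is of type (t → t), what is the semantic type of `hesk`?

(e → (t → (t → t)))

[[tifn [sned vorn]] [hesk spad]] is required to be (t → t). [tifn [sned vorn]] : t cannot yield (t → t) as functor, so [hesk spad] : (t → (t → t)).
[hesk spad] is required to be (t → (t → t)). spad : e cannot yield (t → (t → t)) as functor, so hesk : (e → (t → (t → t))).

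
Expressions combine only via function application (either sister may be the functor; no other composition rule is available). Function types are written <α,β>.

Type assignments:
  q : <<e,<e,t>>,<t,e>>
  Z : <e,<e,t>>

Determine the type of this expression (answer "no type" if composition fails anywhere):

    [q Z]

<t,e>

[q Z]: q is <<e,<e,t>>,<t,e>>, Z is <e,<e,t>>; result <t,e>.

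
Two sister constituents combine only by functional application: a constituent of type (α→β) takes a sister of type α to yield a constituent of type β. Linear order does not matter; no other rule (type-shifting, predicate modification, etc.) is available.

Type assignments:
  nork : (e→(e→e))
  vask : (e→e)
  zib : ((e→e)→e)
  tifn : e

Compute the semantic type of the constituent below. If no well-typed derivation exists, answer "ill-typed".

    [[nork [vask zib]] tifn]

e

[vask zib]: zib is ((e→e)→e), vask is (e→e); result e.
[nork [vask zib]]: nork is (e→(e→e)), [vask zib] is e; result (e→e).
[[nork [vask zib]] tifn]: [nork [vask zib]] is (e→e), tifn is e; result e.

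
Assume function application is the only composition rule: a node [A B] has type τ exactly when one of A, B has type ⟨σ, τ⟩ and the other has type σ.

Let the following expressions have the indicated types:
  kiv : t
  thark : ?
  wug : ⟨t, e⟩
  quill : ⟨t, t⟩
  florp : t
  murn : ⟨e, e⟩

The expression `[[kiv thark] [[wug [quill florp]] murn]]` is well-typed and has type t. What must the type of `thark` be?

At [[kiv thark] [[wug [quill florp]] murn]] (required: t): [[wug [quill florp]] murn] is e, which is not a function with range t; hence [kiv thark] is the functor — type ⟨e, t⟩.
At [kiv thark] (required: ⟨e, t⟩): kiv is t, which is not a function with range ⟨e, t⟩; hence thark is the functor — type ⟨t, ⟨e, t⟩⟩.

⟨t, ⟨e, t⟩⟩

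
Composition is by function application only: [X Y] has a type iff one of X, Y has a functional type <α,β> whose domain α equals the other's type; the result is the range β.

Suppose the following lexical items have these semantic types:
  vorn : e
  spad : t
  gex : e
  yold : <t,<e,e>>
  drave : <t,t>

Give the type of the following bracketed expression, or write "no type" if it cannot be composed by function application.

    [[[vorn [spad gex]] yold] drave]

no type

[spad gex]: t with e — neither is a function whose domain matches the other; composition fails here.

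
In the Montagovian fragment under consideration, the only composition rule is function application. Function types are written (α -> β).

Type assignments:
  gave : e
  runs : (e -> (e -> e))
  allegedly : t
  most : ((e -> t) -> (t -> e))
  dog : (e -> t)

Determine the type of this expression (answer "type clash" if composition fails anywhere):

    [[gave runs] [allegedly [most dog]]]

[gave runs]: runs is (e -> (e -> e)), gave is e; result (e -> e).
[most dog]: most is ((e -> t) -> (t -> e)), dog is (e -> t); result (t -> e).
[allegedly [most dog]]: [most dog] is (t -> e), allegedly is t; result e.
[[gave runs] [allegedly [most dog]]]: [gave runs] is (e -> e), [allegedly [most dog]] is e; result e.

e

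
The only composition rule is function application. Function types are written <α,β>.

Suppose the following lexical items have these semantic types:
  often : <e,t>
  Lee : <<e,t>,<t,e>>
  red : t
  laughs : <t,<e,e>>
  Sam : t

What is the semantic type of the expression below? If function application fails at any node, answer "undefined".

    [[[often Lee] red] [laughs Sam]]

[often Lee]: Lee is <<e,t>,<t,e>>, often is <e,t>; result <t,e>.
[[often Lee] red]: [often Lee] is <t,e>, red is t; result e.
[laughs Sam]: laughs is <t,<e,e>>, Sam is t; result <e,e>.
[[[often Lee] red] [laughs Sam]]: [laughs Sam] is <e,e>, [[often Lee] red] is e; result e.

e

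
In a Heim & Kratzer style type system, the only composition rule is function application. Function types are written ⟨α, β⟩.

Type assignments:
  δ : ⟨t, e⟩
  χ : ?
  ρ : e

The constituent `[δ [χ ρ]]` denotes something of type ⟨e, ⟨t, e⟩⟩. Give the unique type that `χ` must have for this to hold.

At [δ [χ ρ]] (required: ⟨e, ⟨t, e⟩⟩): δ is ⟨t, e⟩, which is not a function with range ⟨e, ⟨t, e⟩⟩; hence [χ ρ] is the functor — type ⟨⟨t, e⟩, ⟨e, ⟨t, e⟩⟩⟩.
At [χ ρ] (required: ⟨⟨t, e⟩, ⟨e, ⟨t, e⟩⟩⟩): ρ is e, which is not a function with range ⟨⟨t, e⟩, ⟨e, ⟨t, e⟩⟩⟩; hence χ is the functor — type ⟨e, ⟨⟨t, e⟩, ⟨e, ⟨t, e⟩⟩⟩⟩.

⟨e, ⟨⟨t, e⟩, ⟨e, ⟨t, e⟩⟩⟩⟩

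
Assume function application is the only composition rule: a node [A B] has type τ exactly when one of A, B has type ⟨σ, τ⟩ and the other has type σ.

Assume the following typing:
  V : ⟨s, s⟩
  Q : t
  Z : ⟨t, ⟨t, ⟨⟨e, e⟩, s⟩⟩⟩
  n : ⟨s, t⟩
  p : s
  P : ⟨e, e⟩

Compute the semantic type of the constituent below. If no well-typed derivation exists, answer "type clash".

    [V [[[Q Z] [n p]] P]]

[Q Z] — Z of type ⟨t, ⟨t, ⟨⟨e, e⟩, s⟩⟩⟩ combines with Q of type t: type ⟨t, ⟨⟨e, e⟩, s⟩⟩.
[n p] — n of type ⟨s, t⟩ combines with p of type s: type t.
[[Q Z] [n p]] — [Q Z] of type ⟨t, ⟨⟨e, e⟩, s⟩⟩ combines with [n p] of type t: type ⟨⟨e, e⟩, s⟩.
[[[Q Z] [n p]] P] — [[Q Z] [n p]] of type ⟨⟨e, e⟩, s⟩ combines with P of type ⟨e, e⟩: type s.
[V [[[Q Z] [n p]] P]] — V of type ⟨s, s⟩ combines with [[[Q Z] [n p]] P] of type s: type s.

s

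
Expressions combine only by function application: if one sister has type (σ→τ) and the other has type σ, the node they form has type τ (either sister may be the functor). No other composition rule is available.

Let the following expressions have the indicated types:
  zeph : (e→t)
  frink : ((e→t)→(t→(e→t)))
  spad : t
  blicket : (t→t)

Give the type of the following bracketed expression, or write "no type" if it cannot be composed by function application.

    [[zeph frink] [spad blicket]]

(e→t)

[zeph frink] — frink of type ((e→t)→(t→(e→t))) combines with zeph of type (e→t): type (t→(e→t)).
[spad blicket] — blicket of type (t→t) combines with spad of type t: type t.
[[zeph frink] [spad blicket]] — [zeph frink] of type (t→(e→t)) combines with [spad blicket] of type t: type (e→t).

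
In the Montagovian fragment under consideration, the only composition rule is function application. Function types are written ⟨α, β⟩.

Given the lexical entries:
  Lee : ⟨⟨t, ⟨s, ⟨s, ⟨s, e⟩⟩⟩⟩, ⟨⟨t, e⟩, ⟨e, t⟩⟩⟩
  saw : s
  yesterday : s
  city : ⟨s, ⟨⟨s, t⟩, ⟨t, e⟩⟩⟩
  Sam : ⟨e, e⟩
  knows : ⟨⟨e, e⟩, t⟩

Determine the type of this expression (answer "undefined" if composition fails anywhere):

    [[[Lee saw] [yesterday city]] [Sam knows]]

[Lee saw]: ⟨⟨t, ⟨s, ⟨s, ⟨s, e⟩⟩⟩⟩, ⟨⟨t, e⟩, ⟨e, t⟩⟩⟩ with s — neither is a function whose domain matches the other; composition fails here.

undefined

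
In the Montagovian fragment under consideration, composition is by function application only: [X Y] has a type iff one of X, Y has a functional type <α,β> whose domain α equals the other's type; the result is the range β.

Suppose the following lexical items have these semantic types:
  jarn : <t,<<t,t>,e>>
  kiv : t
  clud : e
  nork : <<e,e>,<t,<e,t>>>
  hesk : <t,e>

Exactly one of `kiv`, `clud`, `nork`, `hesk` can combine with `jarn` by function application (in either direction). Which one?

kiv

kiv — combines: jarn : <t,<<t,t>,e>> takes kiv : t as argument, giving <<t,t>,e>.
clud : e — does not combine with jarn.
nork : <<e,e>,<t,<e,t>>> — does not combine with jarn.
hesk : <t,e> — does not combine with jarn.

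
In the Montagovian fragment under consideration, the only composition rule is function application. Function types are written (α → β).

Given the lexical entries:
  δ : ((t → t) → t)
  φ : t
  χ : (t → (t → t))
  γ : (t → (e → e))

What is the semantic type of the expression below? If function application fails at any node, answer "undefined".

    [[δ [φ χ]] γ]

(e → e)

[φ χ]: (t → (t → t)) applied to t yields (t → t).
[δ [φ χ]]: ((t → t) → t) applied to (t → t) yields t.
[[δ [φ χ]] γ]: (t → (e → e)) applied to t yields (e → e).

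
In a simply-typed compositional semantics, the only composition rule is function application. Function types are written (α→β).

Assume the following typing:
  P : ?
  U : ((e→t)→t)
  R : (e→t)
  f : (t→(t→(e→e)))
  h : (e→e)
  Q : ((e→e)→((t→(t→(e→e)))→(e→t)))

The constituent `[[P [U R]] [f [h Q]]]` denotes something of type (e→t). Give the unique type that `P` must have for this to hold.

(t→((e→t)→(e→t)))

For [[P [U R]] [f [h Q]]] to have type (e→t) with [f [h Q]] of type (e→t), [P [U R]] must be the function: [P [U R]] : ((e→t)→(e→t)).
For [P [U R]] to have type ((e→t)→(e→t)) with [U R] of type t, P must be the function: P : (t→((e→t)→(e→t))).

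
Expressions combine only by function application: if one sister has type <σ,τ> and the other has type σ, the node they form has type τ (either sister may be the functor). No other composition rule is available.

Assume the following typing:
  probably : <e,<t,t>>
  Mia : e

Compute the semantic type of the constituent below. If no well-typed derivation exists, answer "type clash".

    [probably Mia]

<t,t>

[probably Mia]: <e,<t,t>> applied to e yields <t,t>.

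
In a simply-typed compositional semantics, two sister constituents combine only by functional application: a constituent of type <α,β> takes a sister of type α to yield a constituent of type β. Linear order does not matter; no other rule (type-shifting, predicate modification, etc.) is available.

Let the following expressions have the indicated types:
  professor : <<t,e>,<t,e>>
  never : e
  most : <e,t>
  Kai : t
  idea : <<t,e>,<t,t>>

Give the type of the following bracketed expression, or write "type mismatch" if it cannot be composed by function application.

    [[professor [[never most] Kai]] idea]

type mismatch

[never most]: functor most : <e,t>, argument never : e; result t.
[[never most] Kai]: t with t — neither is a function whose domain matches the other; composition fails here.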